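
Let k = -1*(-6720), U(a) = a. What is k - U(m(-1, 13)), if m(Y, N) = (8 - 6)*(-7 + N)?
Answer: 6708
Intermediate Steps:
m(Y, N) = -14 + 2*N (m(Y, N) = 2*(-7 + N) = -14 + 2*N)
k = 6720
k - U(m(-1, 13)) = 6720 - (-14 + 2*13) = 6720 - (-14 + 26) = 6720 - 1*12 = 6720 - 12 = 6708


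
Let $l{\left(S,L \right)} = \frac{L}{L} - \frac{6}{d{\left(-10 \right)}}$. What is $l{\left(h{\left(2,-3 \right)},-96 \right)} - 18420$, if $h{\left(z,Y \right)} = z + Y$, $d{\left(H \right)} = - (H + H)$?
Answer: $- \frac{184193}{10} \approx -18419.0$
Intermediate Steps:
$d{\left(H \right)} = - 2 H$
$h{\left(z,Y \right)} = Y + z$
$l{\left(S,L \right)} = \frac{7}{10}$ ($l{\left(S,L \right)} = \frac{L}{L} - \frac{6}{\left(-2\right) \left(-10\right)} = 1 - \frac{6}{20} = 1 - \frac{3}{10} = \frac{7}{10}$)
$l{\left(h{\left(2,-3 \right)},-96 \right)} - 18420 = \frac{7}{10} - 18420 = - \frac{184193}{10}$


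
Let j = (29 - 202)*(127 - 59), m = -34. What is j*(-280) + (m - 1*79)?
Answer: 3293807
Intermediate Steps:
j = -11764 (j = -173*68 = -11764)
j*(-280) + (m - 1*79) = -11764*(-280) + (-34 - 1*79) = 3293920 + (-34 - 79) = 3293920 - 113 = 3293807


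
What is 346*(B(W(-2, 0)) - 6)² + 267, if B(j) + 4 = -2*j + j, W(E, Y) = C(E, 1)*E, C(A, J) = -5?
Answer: 138667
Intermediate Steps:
W(E, Y) = -5*E
B(j) = -4 - j (B(j) = -4 + (-2*j + j) = -4 - j)
346*(B(W(-2, 0)) - 6)² + 267 = 346*((-4 - (-5)*(-2)) - 6)² + 267 = 346*((-4 - 1*10) - 6)² + 267 = 346*((-4 - 10) - 6)² + 267 = 346*(-14 - 6)² + 267 = 346*(-20)² + 267 = 346*400 + 267 = 138400 + 267 = 138667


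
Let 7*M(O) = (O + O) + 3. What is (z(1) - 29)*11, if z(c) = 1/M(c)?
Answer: -1518/5 ≈ -303.60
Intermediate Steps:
M(O) = 3/7 + 2*O/7 (M(O) = ((O + O) + 3)/7 = (2*O + 3)/7 = (3 + 2*O)/7 = 3/7 + 2*O/7)
z(c) = 1/(3/7 + 2*c/7)
(z(1) - 29)*11 = (7/(3 + 2*1) - 29)*11 = (7/(3 + 2) - 29)*11 = (7/5 - 29)*11 = -138/5*11 = -1518/5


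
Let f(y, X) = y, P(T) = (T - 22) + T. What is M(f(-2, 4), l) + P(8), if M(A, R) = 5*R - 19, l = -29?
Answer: -170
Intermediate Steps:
P(T) = -22 + 2*T (P(T) = (-22 + T) + T = -22 + 2*T)
M(A, R) = -19 + 5*R
M(f(-2, 4), l) + P(8) = (-19 + 5*(-29)) + (-22 + 2*8) = (-19 - 145) + (-22 + 16) = -164 - 6 = -170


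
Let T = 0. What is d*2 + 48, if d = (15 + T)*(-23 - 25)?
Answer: -1392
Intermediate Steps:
d = -720 (d = (15 + 0)*(-23 - 25) = 15*(-48) = -720)
d*2 + 48 = -720*2 + 48 = -1440 + 48 = -1392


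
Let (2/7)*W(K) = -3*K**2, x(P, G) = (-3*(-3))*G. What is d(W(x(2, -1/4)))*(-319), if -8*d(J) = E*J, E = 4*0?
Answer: 0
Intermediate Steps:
E = 0
x(P, G) = 9*G
W(K) = -21*K**2/2 (W(K) = 7*(-3*K**2)/2 = -21*K**2/2)
d(J) = 0 (d(J) = -0*J = -1/8*0 = 0)
d(W(x(2, -1/4)))*(-319) = 0*(-319) = 0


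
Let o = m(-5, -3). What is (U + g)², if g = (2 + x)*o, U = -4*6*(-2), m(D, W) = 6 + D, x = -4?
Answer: 2116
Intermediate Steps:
o = 1 (o = 6 - 5 = 1)
U = 48 (U = -24*(-2) = 48)
g = -2 (g = (2 - 4)*1 = -2*1 = -2)
(U + g)² = (48 - 2)² = 46² = 2116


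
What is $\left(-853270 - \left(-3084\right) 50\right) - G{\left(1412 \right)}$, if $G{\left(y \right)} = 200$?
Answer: $-699270$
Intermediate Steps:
$\left(-853270 - \left(-3084\right) 50\right) - G{\left(1412 \right)} = \left(-853270 - \left(-3084\right) 50\right) - 200 = \left(-853270 - -154200\right) - 200 = \left(-853270 + 154200\right) - 200 = -699070 - 200 = -699270$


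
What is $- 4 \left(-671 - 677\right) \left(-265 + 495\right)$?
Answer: $1240160$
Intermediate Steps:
$- 4 \left(-671 - 677\right) \left(-265 + 495\right) = - 4 \left(\left(-1348\right) 230\right) = \left(-4\right) \left(-310040\right) = 1240160$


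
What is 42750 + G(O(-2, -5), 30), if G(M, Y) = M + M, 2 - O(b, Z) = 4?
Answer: 42746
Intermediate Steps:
O(b, Z) = -2 (O(b, Z) = 2 - 1*4 = 2 - 4 = -2)
G(M, Y) = 2*M
42750 + G(O(-2, -5), 30) = 42750 + 2*(-2) = 42750 - 4 = 42746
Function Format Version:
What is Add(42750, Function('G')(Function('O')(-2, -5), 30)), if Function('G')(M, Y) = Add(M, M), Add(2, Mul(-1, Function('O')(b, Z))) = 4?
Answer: 42746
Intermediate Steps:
Function('O')(b, Z) = -2 (Function('O')(b, Z) = Add(2, Mul(-1, 4)) = Add(2, -4) = -2)
Function('G')(M, Y) = Mul(2, M)
Add(42750, Function('G')(Function('O')(-2, -5), 30)) = Add(42750, Mul(2, -2)) = Add(42750, -4) = 42746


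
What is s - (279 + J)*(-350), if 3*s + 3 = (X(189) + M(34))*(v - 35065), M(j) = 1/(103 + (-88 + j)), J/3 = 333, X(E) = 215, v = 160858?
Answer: 463702667/49 ≈ 9.4633e+6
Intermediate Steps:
J = 999 (J = 3*333 = 999)
M(j) = 1/(15 + j)
s = 441784967/49 (s = -1 + ((215 + 1/(15 + 34))*(160858 - 35065))/3 = -1 + ((215 + 1/49)*125793)/3 = -1 + ((10536/49)*125793)/3 = -1 + (⅓)*(1325355048/49) = -1 + 441785016/49 = 441784967/49 ≈ 9.0160e+6)
s - (279 + J)*(-350) = 441784967/49 - (279 + 999)*(-350) = 441784967/49 - 1278*(-350) = 441784967/49 - 1*(-447300) = 441784967/49 + 447300 = 463702667/49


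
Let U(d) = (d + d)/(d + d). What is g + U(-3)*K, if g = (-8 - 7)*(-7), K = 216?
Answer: 321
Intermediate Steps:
g = 105 (g = -15*(-7) = 105)
U(d) = 1 (U(d) = (2*d)/((2*d)) = (2*d)*(1/(2*d)) = 1)
g + U(-3)*K = 105 + 1*216 = 105 + 216 = 321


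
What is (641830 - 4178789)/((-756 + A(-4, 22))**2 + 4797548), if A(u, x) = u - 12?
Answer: -3536959/5393532 ≈ -0.65578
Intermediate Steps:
A(u, x) = -12 + u
(641830 - 4178789)/((-756 + A(-4, 22))**2 + 4797548) = (641830 - 4178789)/((-756 + (-12 - 4))**2 + 4797548) = -3536959/((-756 - 16)**2 + 4797548) = -3536959/((-772)**2 + 4797548) = -3536959/(595984 + 4797548) = -3536959/5393532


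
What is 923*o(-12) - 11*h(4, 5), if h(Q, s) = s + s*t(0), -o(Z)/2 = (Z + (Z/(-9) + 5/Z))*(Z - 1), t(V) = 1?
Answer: -1596527/6 ≈ -2.6609e+5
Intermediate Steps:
o(Z) = -2*(-1 + Z)*(5/Z + 8*Z/9) (o(Z) = -2*(Z + (Z/(-9) + 5/Z))*(Z - 1) = -2*(Z + (Z*(-⅑) + 5/Z))*(-1 + Z) = -2*(Z + (-Z/9 + 5/Z))*(-1 + Z) = -2*(Z + (5/Z - Z/9))*(-1 + Z) = -2*(5/Z + 8*Z/9)*(-1 + Z) = -2*(-1 + Z)*(5/Z + 8*Z/9))
h(Q, s) = 2*s (h(Q, s) = s + s*1 = s + s = 2*s)
923*o(-12) - 11*h(4, 5) = 923*(-10 + 10/(-12) - 16/9*(-12)² + (16/9)*(-12)) - 22*5 = 923*(-10 + 10*(-1/12) - 16/9*144 - 64/3) - 11*10 = 923*(-10 - ⅚ - 256 - 64/3) - 110 = 923*(-1729/6) - 110 = -1595867/6 - 110 = -1596527/6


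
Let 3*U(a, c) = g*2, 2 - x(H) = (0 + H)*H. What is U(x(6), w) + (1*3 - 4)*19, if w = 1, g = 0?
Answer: -19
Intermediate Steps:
x(H) = 2 - H² (x(H) = 2 - (0 + H)*H = 2 - H*H = 2 - H²)
U(a, c) = 0 (U(a, c) = (0*2)/3 = (⅓)*0 = 0)
U(x(6), w) + (1*3 - 4)*19 = 0 + (1*3 - 4)*19 = 0 + (3 - 4)*19 = 0 - 1*19 = 0 - 19 = -19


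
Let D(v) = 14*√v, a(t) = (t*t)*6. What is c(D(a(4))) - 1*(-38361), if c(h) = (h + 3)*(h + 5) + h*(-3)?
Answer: 57192 + 280*√6 ≈ 57878.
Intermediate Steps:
a(t) = 6*t² (a(t) = t²*6 = 6*t²)
c(h) = -3*h + (3 + h)*(5 + h) (c(h) = (3 + h)*(5 + h) - 3*h = -3*h + (3 + h)*(5 + h))
c(D(a(4))) - 1*(-38361) = (15 + (14*√(6*4²))² + 5*(14*√(6*4²))) - 1*(-38361) = (15 + (14*√(6*16))² + 5*(14*√(6*16))) + 38361 = (15 + (14*√96)² + 5*(14*√96)) + 38361 = (15 + (14*(4*√6))² + 5*(14*(4*√6))) + 38361 = (15 + (56*√6)² + 5*(56*√6)) + 38361 = (15 + 18816 + 280*√6) + 38361 = (18831 + 280*√6) + 38361 = 57192 + 280*√6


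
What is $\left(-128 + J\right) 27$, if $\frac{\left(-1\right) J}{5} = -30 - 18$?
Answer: $3024$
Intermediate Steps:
$J = 240$ ($J = - 5 \left(-30 - 18\right) = \left(-5\right) \left(-48\right) = 240$)
$\left(-128 + J\right) 27 = \left(-128 + 240\right) 27 = 112 \cdot 27 = 3024$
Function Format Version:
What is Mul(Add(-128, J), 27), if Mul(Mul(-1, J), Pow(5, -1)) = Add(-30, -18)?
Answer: 3024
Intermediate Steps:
J = 240 (J = Mul(-5, Add(-30, -18)) = Mul(-5, -48) = 240)
Mul(Add(-128, J), 27) = Mul(Add(-128, 240), 27) = Mul(112, 27) = 3024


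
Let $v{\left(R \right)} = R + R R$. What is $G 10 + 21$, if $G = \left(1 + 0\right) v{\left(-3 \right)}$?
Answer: $81$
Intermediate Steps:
$v{\left(R \right)} = R + R^{2}$
$G = 6$ ($G = \left(1 + 0\right) \left(- 3 \left(1 - 3\right)\right) = 1 \left(\left(-3\right) \left(-2\right)\right) = 1 \cdot 6 = 6$)
$G 10 + 21 = 6 \cdot 10 + 21 = 60 + 21 = 81$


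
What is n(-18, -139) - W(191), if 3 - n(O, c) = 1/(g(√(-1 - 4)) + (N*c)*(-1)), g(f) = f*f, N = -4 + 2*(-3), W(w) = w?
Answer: -262259/1395 ≈ -188.00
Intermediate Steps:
N = -10 (N = -4 - 6 = -10)
g(f) = f²
n(O, c) = 3 - 1/(-5 + 10*c) (n(O, c) = 3 - 1/((√(-1 - 4))² - 10*c*(-1)) = 3 - 1/((√(-5))² + 10*c) = 3 - 1/((I*√5)² + 10*c) = 3 - 1/(-5 + 10*c))
n(-18, -139) - W(191) = 2*(-8 + 15*(-139))/(5*(-1 + 2*(-139))) - 1*191 = 2*(-8 - 2085)/(5*(-1 - 278)) - 191 = (⅖)*(-2093)/(-279) - 191 = (⅖)*(-1/279)*(-2093) - 191 = 4186/1395 - 191 = -262259/1395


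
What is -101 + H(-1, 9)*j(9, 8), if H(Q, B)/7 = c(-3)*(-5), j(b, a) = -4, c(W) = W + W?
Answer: -941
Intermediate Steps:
c(W) = 2*W
H(Q, B) = 210 (H(Q, B) = 7*((2*(-3))*(-5)) = 7*(-6*(-5)) = 7*30 = 210)
-101 + H(-1, 9)*j(9, 8) = -101 + 210*(-4) = -101 - 840 = -941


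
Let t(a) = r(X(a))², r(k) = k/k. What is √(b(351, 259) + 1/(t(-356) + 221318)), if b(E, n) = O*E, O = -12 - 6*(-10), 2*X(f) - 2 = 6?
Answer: √91694490777183/73773 ≈ 129.80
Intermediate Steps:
X(f) = 4 (X(f) = 1 + (½)*6 = 1 + 3 = 4)
r(k) = 1
O = 48 (O = -12 + 60 = 48)
t(a) = 1 (t(a) = 1² = 1)
b(E, n) = 48*E
√(b(351, 259) + 1/(t(-356) + 221318)) = √(48*351 + 1/(1 + 221318)) = √(16848 + 1/221319) = √(3728782513/221319) = √91694490777183/73773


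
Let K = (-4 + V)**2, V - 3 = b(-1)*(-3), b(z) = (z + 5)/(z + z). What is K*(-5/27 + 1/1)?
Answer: 550/27 ≈ 20.370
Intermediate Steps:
b(z) = (5 + z)/(2*z) (b(z) = (5 + z)/((2*z)) = (5 + z)*(1/(2*z)) = (5 + z)/(2*z))
V = 9 (V = 3 + ((1/2)*(5 - 1)/(-1))*(-3) = 3 + ((1/2)*(-1)*4)*(-3) = 3 - 2*(-3) = 3 + 6 = 9)
K = 25 (K = (-4 + 9)**2 = 5**2 = 25)
K*(-5/27 + 1/1) = 25*(-5/27 + 1/1) = 25*(-5*1/27 + 1*1) = 25*(-5/27 + 1) = 25*(22/27) = 550/27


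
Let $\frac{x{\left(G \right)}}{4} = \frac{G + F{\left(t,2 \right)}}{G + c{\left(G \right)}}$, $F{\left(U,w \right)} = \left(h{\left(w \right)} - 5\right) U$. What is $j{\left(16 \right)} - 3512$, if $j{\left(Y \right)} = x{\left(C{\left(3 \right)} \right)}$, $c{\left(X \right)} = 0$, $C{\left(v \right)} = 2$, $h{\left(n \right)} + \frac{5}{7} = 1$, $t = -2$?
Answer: $- \frac{24424}{7} \approx -3489.1$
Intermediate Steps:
$h{\left(n \right)} = \frac{2}{7}$ ($h{\left(n \right)} = - \frac{5}{7} + 1 = \frac{2}{7}$)
$F{\left(U,w \right)} = - \frac{33 U}{7}$ ($F{\left(U,w \right)} = \left(\frac{2}{7} - 5\right) U = - \frac{33 U}{7}$)
$x{\left(G \right)} = \frac{4 \left(\frac{66}{7} + G\right)}{G}$ ($x{\left(G \right)} = 4 \frac{G - - \frac{66}{7}}{G + 0} = 4 \frac{G + \frac{66}{7}}{G} = 4 \frac{\frac{66}{7} + G}{G} = \frac{4 \left(\frac{66}{7} + G\right)}{G}$)
$j{\left(Y \right)} = \frac{160}{7}$ ($j{\left(Y \right)} = 4 + \frac{264}{7 \cdot 2} = 4 + \frac{264}{7} \cdot \frac{1}{2} = 4 + \frac{132}{7} = \frac{160}{7}$)
$j{\left(16 \right)} - 3512 = \frac{160}{7} - 3512 = - \frac{24424}{7}$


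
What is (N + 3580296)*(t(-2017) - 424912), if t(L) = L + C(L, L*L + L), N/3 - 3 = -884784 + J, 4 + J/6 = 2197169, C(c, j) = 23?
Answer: -17278987478238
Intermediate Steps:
J = 13182990 (J = -24 + 6*2197169 = -24 + 13183014 = 13182990)
N = 36894627 (N = 9 + 3*(-884784 + 13182990) = 9 + 3*12298206 = 9 + 36894618 = 36894627)
t(L) = 23 + L (t(L) = L + 23 = 23 + L)
(N + 3580296)*(t(-2017) - 424912) = (36894627 + 3580296)*((23 - 2017) - 424912) = 40474923*(-1994 - 424912) = 40474923*(-426906) = -17278987478238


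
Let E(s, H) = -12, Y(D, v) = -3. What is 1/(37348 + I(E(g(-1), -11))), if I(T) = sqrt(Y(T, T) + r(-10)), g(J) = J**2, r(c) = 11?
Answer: 9337/348718274 - sqrt(2)/697436548 ≈ 2.6773e-5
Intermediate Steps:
I(T) = 2*sqrt(2) (I(T) = sqrt(-3 + 11) = sqrt(8) = 2*sqrt(2))
1/(37348 + I(E(g(-1), -11))) = 1/(37348 + 2*sqrt(2))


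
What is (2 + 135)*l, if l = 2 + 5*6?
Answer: 4384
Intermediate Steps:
l = 32 (l = 2 + 30 = 32)
(2 + 135)*l = (2 + 135)*32 = 137*32 = 4384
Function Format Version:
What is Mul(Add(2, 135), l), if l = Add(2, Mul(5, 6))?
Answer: 4384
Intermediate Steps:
l = 32 (l = Add(2, 30) = 32)
Mul(Add(2, 135), l) = Mul(Add(2, 135), 32) = Mul(137, 32) = 4384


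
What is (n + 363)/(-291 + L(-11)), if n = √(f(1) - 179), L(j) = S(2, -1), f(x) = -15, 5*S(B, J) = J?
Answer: -1815/1456 - 5*I*√194/1456 ≈ -1.2466 - 0.047831*I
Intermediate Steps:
S(B, J) = J/5
L(j) = -⅕ (L(j) = (⅕)*(-1) = -⅕)
n = I*√194 (n = √(-15 - 179) = √(-194) = I*√194 ≈ 13.928*I)
(n + 363)/(-291 + L(-11)) = (I*√194 + 363)/(-291 - ⅕) = (363 + I*√194)/(-1456/5) = (363 + I*√194)*(-5/1456) = -1815/1456 - 5*I*√194/1456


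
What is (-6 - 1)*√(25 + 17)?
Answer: -7*√42 ≈ -45.365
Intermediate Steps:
(-6 - 1)*√(25 + 17) = -7*√42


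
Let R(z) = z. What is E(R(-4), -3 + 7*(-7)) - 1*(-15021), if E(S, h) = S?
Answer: 15017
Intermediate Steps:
E(R(-4), -3 + 7*(-7)) - 1*(-15021) = -4 - 1*(-15021) = -4 + 15021 = 15017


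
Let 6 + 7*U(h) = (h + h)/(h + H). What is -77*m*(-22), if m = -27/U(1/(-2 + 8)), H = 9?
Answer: 8804565/164 ≈ 53686.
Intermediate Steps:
U(h) = -6/7 + 2*h/(7*(9 + h)) (U(h) = -6/7 + ((h + h)/(h + 9))/7 = -6/7 + ((2*h)/(9 + h))/7 = -6/7 + (2*h/(9 + h))/7 = -6/7 + 2*h/(7*(9 + h)))
m = 10395/328 (m = -27*7*(9 + 1/(-2 + 8))/(2*(-27 - 2/(-2 + 8))) = -27*7*(9 + 1/6)/(2*(-27 - 2/6)) = -27*7*(9 + ⅙)/(2*(-27 - 2*⅙)) = -27*385/(12*(-27 - ⅓)) = -27/((2/7)*(6/55)*(-82/3)) = -27/(-328/385) = -27*(-385/328) = 10395/328 ≈ 31.692)
-77*m*(-22) = -77*10395/328*(-22) = -800415/328*(-22) = 8804565/164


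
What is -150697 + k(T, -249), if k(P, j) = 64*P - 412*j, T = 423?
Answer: -21037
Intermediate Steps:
k(P, j) = -412*j + 64*P
-150697 + k(T, -249) = -150697 + (-412*(-249) + 64*423) = -150697 + (102588 + 27072) = -150697 + 129660 = -21037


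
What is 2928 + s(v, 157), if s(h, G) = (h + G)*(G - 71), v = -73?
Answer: 10152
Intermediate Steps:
s(h, G) = (-71 + G)*(G + h) (s(h, G) = (G + h)*(-71 + G) = (-71 + G)*(G + h))
2928 + s(v, 157) = 2928 + (157**2 - 71*157 - 71*(-73) + 157*(-73)) = 2928 + (24649 - 11147 + 5183 - 11461) = 2928 + 7224 = 10152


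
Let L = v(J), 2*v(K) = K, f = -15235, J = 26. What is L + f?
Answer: -15222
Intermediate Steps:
v(K) = K/2
L = 13 (L = (½)*26 = 13)
L + f = 13 - 15235 = -15222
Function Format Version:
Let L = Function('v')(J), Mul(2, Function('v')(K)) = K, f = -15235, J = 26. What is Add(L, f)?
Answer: -15222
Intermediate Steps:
Function('v')(K) = Mul(Rational(1, 2), K)
L = 13 (L = Mul(Rational(1, 2), 26) = 13)
Add(L, f) = Add(13, -15235) = -15222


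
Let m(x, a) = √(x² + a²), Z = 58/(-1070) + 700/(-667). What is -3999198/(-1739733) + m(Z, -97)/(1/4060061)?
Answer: 1333066/579911 + 4060061*√1198281685329874/356845 ≈ 3.9385e+8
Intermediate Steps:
Z = -393843/356845 (Z = 58*(-1/1070) + 700*(-1/667) = -29/535 - 700/667 = -393843/356845 ≈ -1.1037)
m(x, a) = √(a² + x²)
-3999198/(-1739733) + m(Z, -97)/(1/4060061) = -3999198/(-1739733) + √((-97)² + (-393843/356845)²)/(1/4060061) = -3999198*(-1/1739733) + √(9409 + 155112308649/127338354025)/(1/4060061) = 1333066/579911 + √(1198281685329874/127338354025)*4060061 = 1333066/579911 + (√1198281685329874/356845)*4060061 = 1333066/579911 + 4060061*√1198281685329874/356845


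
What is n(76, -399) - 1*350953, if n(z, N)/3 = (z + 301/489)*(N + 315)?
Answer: -60352399/163 ≈ -3.7026e+5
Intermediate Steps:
n(z, N) = 3*(315 + N)*(301/489 + z) (n(z, N) = 3*((z + 301/489)*(N + 315)) = 3*((z + 301*(1/489))*(315 + N)) = 3*((z + 301/489)*(315 + N)) = 3*((301/489 + z)*(315 + N)) = 3*((315 + N)*(301/489 + z)) = 3*(315 + N)*(301/489 + z))
n(76, -399) - 1*350953 = (94815/163 + 945*76 + (301/163)*(-399) + 3*(-399)*76) - 1*350953 = (94815/163 + 71820 - 120099/163 - 90972) - 350953 = -3147060/163 - 350953 = -60352399/163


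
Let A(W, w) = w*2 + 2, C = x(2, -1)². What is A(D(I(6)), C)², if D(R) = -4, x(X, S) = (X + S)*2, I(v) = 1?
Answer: 100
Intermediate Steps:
x(X, S) = 2*S + 2*X (x(X, S) = (S + X)*2 = 2*S + 2*X)
C = 4 (C = (2*(-1) + 2*2)² = (-2 + 4)² = 2² = 4)
A(W, w) = 2 + 2*w (A(W, w) = 2*w + 2 = 2 + 2*w)
A(D(I(6)), C)² = (2 + 2*4)² = (2 + 8)² = 10² = 100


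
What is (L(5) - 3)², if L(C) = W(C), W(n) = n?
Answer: 4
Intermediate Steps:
L(C) = C
(L(5) - 3)² = (5 - 3)² = 2² = 4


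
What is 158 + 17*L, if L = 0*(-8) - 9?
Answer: 5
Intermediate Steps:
L = -9 (L = 0 - 9 = -9)
158 + 17*L = 158 + 17*(-9) = 158 - 153 = 5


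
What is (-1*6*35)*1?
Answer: -210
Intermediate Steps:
(-1*6*35)*1 = -6*35*1 = -210*1 = -210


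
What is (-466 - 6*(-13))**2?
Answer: 150544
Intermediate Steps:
(-466 - 6*(-13))**2 = (-466 + 78)**2 = (-388)**2 = 150544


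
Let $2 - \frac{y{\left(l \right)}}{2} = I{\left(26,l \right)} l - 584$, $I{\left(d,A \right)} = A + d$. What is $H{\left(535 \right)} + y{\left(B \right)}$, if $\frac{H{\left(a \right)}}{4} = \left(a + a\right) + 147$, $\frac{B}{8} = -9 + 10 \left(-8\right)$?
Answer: $-970824$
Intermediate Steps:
$B = -712$ ($B = 8 \left(-9 + 10 \left(-8\right)\right) = 8 \left(-9 - 80\right) = 8 \left(-89\right) = -712$)
$H{\left(a \right)} = 588 + 8 a$ ($H{\left(a \right)} = 4 \left(\left(a + a\right) + 147\right) = 4 \left(2 a + 147\right) = 4 \left(147 + 2 a\right) = 588 + 8 a$)
$y{\left(l \right)} = 1172 - 2 l \left(26 + l\right)$ ($y{\left(l \right)} = 4 - 2 \left(\left(l + 26\right) l - 584\right) = 4 - 2 \left(\left(26 + l\right) l - 584\right) = 4 - 2 \left(l \left(26 + l\right) - 584\right) = 4 - 2 \left(-584 + l \left(26 + l\right)\right) = 4 - \left(-1168 + 2 l \left(26 + l\right)\right) = 1172 - 2 l \left(26 + l\right)$)
$H{\left(535 \right)} + y{\left(B \right)} = \left(588 + 8 \cdot 535\right) + \left(1172 - - 1424 \left(26 - 712\right)\right) = \left(588 + 4280\right) + \left(1172 - \left(-1424\right) \left(-686\right)\right) = 4868 + \left(1172 - 976864\right) = 4868 - 975692 = -970824$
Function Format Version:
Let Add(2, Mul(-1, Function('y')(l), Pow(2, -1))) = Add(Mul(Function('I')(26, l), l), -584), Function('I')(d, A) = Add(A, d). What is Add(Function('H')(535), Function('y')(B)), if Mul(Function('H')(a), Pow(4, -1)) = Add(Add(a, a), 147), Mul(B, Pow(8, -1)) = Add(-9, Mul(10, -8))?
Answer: -970824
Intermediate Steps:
B = -712 (B = Mul(8, Add(-9, Mul(10, -8))) = Mul(8, Add(-9, -80)) = Mul(8, -89) = -712)
Function('H')(a) = Add(588, Mul(8, a)) (Function('H')(a) = Mul(4, Add(Add(a, a), 147)) = Mul(4, Add(Mul(2, a), 147)) = Mul(4, Add(147, Mul(2, a))) = Add(588, Mul(8, a)))
Function('y')(l) = Add(1172, Mul(-2, l, Add(26, l))) (Function('y')(l) = Add(4, Mul(-2, Add(Mul(Add(l, 26), l), -584))) = Add(4, Mul(-2, Add(Mul(Add(26, l), l), -584))) = Add(4, Mul(-2, Add(Mul(l, Add(26, l)), -584))) = Add(4, Mul(-2, Add(-584, Mul(l, Add(26, l))))) = Add(4, Add(1168, Mul(-2, l, Add(26, l)))) = Add(1172, Mul(-2, l, Add(26, l))))
Add(Function('H')(535), Function('y')(B)) = Add(Add(588, Mul(8, 535)), Add(1172, Mul(-2, -712, Add(26, -712)))) = Add(Add(588, 4280), Add(1172, Mul(-2, -712, -686))) = Add(4868, Add(1172, -976864)) = Add(4868, -975692) = -970824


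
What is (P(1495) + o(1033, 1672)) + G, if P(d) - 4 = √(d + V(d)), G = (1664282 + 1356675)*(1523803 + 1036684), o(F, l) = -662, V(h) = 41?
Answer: 7735121125401 + 16*√6 ≈ 7.7351e+12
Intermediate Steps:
G = 7735121126059 (G = 3020957*2560487 = 7735121126059)
P(d) = 4 + √(41 + d) (P(d) = 4 + √(d + 41) = 4 + √(41 + d))
(P(1495) + o(1033, 1672)) + G = ((4 + √(41 + 1495)) - 662) + 7735121126059 = ((4 + √1536) - 662) + 7735121126059 = ((4 + 16*√6) - 662) + 7735121126059 = (-658 + 16*√6) + 7735121126059 = 7735121125401 + 16*√6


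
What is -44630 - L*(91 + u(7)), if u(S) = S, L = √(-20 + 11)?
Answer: -44630 - 294*I ≈ -44630.0 - 294.0*I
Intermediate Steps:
L = 3*I (L = √(-9) = 3*I ≈ 3.0*I)
-44630 - L*(91 + u(7)) = -44630 - 3*I*(91 + 7) = -44630 - 3*I*98 = -44630 - 294*I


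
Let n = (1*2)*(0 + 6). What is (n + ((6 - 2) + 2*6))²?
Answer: 784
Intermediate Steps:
n = 12 (n = 2*6 = 12)
(n + ((6 - 2) + 2*6))² = (12 + ((6 - 2) + 2*6))² = (12 + (4 + 12))² = (12 + 16)² = 28² = 784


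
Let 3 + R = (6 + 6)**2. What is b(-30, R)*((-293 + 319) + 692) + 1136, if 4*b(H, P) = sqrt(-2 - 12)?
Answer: 1136 + 359*I*sqrt(14)/2 ≈ 1136.0 + 671.63*I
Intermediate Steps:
R = 141 (R = -3 + (6 + 6)**2 = -3 + 12**2 = -3 + 144 = 141)
b(H, P) = I*sqrt(14)/4 (b(H, P) = sqrt(-2 - 12)/4 = sqrt(-14)/4 = (I*sqrt(14))/4 = I*sqrt(14)/4)
b(-30, R)*((-293 + 319) + 692) + 1136 = (I*sqrt(14)/4)*((-293 + 319) + 692) + 1136 = (I*sqrt(14)/4)*(26 + 692) + 1136 = (I*sqrt(14)/4)*718 + 1136 = 359*I*sqrt(14)/2 + 1136 = 1136 + 359*I*sqrt(14)/2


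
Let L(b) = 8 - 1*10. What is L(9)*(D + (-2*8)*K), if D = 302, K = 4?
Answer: -476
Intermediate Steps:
L(b) = -2 (L(b) = 8 - 10 = -2)
L(9)*(D + (-2*8)*K) = -2*(302 - 2*8*4) = -2*(302 - 16*4) = -2*(302 - 64) = -2*238 = -476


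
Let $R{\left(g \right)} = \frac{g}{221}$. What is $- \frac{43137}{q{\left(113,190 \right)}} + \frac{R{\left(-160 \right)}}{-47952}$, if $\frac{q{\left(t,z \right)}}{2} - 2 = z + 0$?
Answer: $- \frac{9523742443}{84779136} \approx -112.34$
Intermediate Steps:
$q{\left(t,z \right)} = 4 + 2 z$ ($q{\left(t,z \right)} = 4 + 2 \left(z + 0\right) = 4 + 2 z$)
$R{\left(g \right)} = \frac{g}{221}$ ($R{\left(g \right)} = g \frac{1}{221} = \frac{g}{221}$)
$- \frac{43137}{q{\left(113,190 \right)}} + \frac{R{\left(-160 \right)}}{-47952} = - \frac{43137}{4 + 2 \cdot 190} + \frac{\frac{1}{221} \left(-160\right)}{-47952} = - \frac{43137}{4 + 380} - - \frac{10}{662337} = - \frac{43137}{384} + \frac{10}{662337} = \left(-43137\right) \frac{1}{384} + \frac{10}{662337} = - \frac{14379}{128} + \frac{10}{662337} = - \frac{9523742443}{84779136}$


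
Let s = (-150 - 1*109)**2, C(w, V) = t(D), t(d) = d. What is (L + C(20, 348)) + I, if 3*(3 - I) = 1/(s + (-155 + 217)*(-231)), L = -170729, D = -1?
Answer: -27022157380/158277 ≈ -1.7073e+5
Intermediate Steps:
C(w, V) = -1
s = 67081 (s = (-150 - 109)**2 = (-259)**2 = 67081)
I = 474830/158277 (I = 3 - 1/(3*(67081 + (-155 + 217)*(-231))) = 3 - 1/(3*(67081 + 62*(-231))) = 3 - 1/(3*(67081 - 14322)) = 3 - 1/3/52759 = 3 - 1/3*1/52759 = 3 - 1/158277 = 474830/158277 ≈ 3.0000)
(L + C(20, 348)) + I = (-170729 - 1) + 474830/158277 = -170730 + 474830/158277 = -27022157380/158277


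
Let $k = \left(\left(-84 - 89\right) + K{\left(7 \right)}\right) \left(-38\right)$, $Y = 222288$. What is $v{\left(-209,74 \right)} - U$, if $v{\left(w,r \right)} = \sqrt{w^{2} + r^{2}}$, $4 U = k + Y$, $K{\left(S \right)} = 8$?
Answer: $- \frac{114279}{2} + \sqrt{49157} \approx -56918.0$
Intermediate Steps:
$k = 6270$ ($k = \left(\left(-84 - 89\right) + 8\right) \left(-38\right) = \left(-173 + 8\right) \left(-38\right) = \left(-165\right) \left(-38\right) = 6270$)
$U = \frac{114279}{2}$ ($U = \frac{6270 + 222288}{4} = \frac{1}{4} \cdot 228558 = \frac{114279}{2} \approx 57140.0$)
$v{\left(w,r \right)} = \sqrt{r^{2} + w^{2}}$
$v{\left(-209,74 \right)} - U = \sqrt{74^{2} + \left(-209\right)^{2}} - \frac{114279}{2} = \sqrt{5476 + 43681} - \frac{114279}{2} = \sqrt{49157} - \frac{114279}{2} = - \frac{114279}{2} + \sqrt{49157}$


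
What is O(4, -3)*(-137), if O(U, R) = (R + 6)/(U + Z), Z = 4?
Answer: -411/8 ≈ -51.375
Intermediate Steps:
O(U, R) = (6 + R)/(4 + U) (O(U, R) = (R + 6)/(U + 4) = (6 + R)/(4 + U))
O(4, -3)*(-137) = ((6 - 3)/(4 + 4))*(-137) = (3/8)*(-137) = -411/8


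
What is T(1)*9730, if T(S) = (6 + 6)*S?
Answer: 116760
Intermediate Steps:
T(S) = 12*S
T(1)*9730 = (12*1)*9730 = 12*9730 = 116760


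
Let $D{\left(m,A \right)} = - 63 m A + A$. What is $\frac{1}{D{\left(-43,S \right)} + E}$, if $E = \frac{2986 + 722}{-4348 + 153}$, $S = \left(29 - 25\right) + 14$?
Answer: $\frac{4195}{204628392} \approx 2.0501 \cdot 10^{-5}$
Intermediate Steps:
$S = 18$ ($S = 4 + 14 = 18$)
$D{\left(m,A \right)} = A - 63 A m$ ($D{\left(m,A \right)} = - 63 A m + A = A - 63 A m$)
$E = - \frac{3708}{4195}$ ($E = \frac{3708}{-4195} = 3708 \left(- \frac{1}{4195}\right) = - \frac{3708}{4195} \approx -0.88391$)
$\frac{1}{D{\left(-43,S \right)} + E} = \frac{1}{18 \left(1 - -2709\right) - \frac{3708}{4195}} = \frac{1}{18 \left(1 + 2709\right) - \frac{3708}{4195}} = \frac{1}{18 \cdot 2710 - \frac{3708}{4195}} = \frac{1}{48780 - \frac{3708}{4195}} = \frac{1}{\frac{204628392}{4195}} = \frac{4195}{204628392}$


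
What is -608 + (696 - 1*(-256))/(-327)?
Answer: -199768/327 ≈ -610.91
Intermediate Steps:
-608 + (696 - 1*(-256))/(-327) = -608 - (696 + 256)/327 = -608 - 1/327*952 = -608 - 952/327 = -199768/327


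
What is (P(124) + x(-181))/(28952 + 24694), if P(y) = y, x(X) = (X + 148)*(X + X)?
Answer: 6035/26823 ≈ 0.22499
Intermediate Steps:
x(X) = 2*X*(148 + X) (x(X) = (148 + X)*(2*X) = 2*X*(148 + X))
(P(124) + x(-181))/(28952 + 24694) = (124 + 2*(-181)*(148 - 181))/(28952 + 24694) = (124 + 2*(-181)*(-33))/53646 = (124 + 11946)*(1/53646) = 12070*(1/53646) = 6035/26823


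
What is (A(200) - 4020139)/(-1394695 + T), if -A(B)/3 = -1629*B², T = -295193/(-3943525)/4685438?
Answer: -3537631017735644435950/25769977406808825057 ≈ -137.28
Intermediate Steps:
T = 295193/18477141888950 (T = -295193*(-1/3943525)*(1/4685438) = (295193/3943525)*(1/4685438) = 295193/18477141888950 ≈ 1.5976e-8)
A(B) = 4887*B² (A(B) = -(-4887)*B² = 4887*B²)
(A(200) - 4020139)/(-1394695 + T) = (4887*200² - 4020139)/(-1394695 + 295193/18477141888950) = (4887*40000 - 4020139)/(-25769977406808825057/18477141888950) = (195480000 - 4020139)*(-18477141888950/25769977406808825057) = 191459861*(-18477141888950/25769977406808825057) = -3537631017735644435950/25769977406808825057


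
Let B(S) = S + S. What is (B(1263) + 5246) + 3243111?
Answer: 3250883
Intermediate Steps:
B(S) = 2*S
(B(1263) + 5246) + 3243111 = (2*1263 + 5246) + 3243111 = (2526 + 5246) + 3243111 = 7772 + 3243111 = 3250883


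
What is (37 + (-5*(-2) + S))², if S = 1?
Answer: 2304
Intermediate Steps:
(37 + (-5*(-2) + S))² = (37 + (-5*(-2) + 1))² = (37 + (10 + 1))² = (37 + 11)² = 48² = 2304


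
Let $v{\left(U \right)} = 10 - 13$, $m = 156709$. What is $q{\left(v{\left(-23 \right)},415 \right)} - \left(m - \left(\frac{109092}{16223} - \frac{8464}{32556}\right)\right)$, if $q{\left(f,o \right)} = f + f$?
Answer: $- \frac{20691637842935}{132038997} \approx -1.5671 \cdot 10^{5}$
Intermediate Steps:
$v{\left(U \right)} = -3$ ($v{\left(U \right)} = 10 - 13 = -3$)
$q{\left(f,o \right)} = 2 f$
$q{\left(v{\left(-23 \right)},415 \right)} - \left(m - \left(\frac{109092}{16223} - \frac{8464}{32556}\right)\right) = 2 \left(-3\right) - \left(156709 - \left(\frac{109092}{16223} - \frac{8464}{32556}\right)\right) = -6 - \left(156709 - \left(109092 \cdot \frac{1}{16223} - \frac{2116}{8139}\right)\right) = -6 - \left(156709 - \left(\frac{109092}{16223} - \frac{2116}{8139}\right)\right) = -6 - \left(156709 - \frac{853571920}{132038997}\right) = -6 - \frac{20690845608953}{132038997} = - \frac{20691637842935}{132038997}$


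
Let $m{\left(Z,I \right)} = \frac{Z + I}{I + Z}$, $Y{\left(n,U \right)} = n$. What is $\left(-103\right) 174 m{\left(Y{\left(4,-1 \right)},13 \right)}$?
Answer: $-17922$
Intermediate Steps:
$m{\left(Z,I \right)} = 1$ ($m{\left(Z,I \right)} = \frac{I + Z}{I + Z} = 1$)
$\left(-103\right) 174 m{\left(Y{\left(4,-1 \right)},13 \right)} = \left(-103\right) 174 \cdot 1 = \left(-17922\right) 1 = -17922$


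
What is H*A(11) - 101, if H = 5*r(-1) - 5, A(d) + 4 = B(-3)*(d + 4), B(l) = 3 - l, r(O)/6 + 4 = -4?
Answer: -21171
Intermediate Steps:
r(O) = -48 (r(O) = -24 + 6*(-4) = -24 - 24 = -48)
A(d) = 20 + 6*d (A(d) = -4 + (3 - 1*(-3))*(d + 4) = -4 + (3 + 3)*(4 + d) = -4 + 6*(4 + d) = -4 + (24 + 6*d) = 20 + 6*d)
H = -245 (H = 5*(-48) - 5 = -240 - 5 = -245)
H*A(11) - 101 = -245*(20 + 6*11) - 101 = -245*(20 + 66) - 101 = -245*86 - 101 = -21070 - 101 = -21171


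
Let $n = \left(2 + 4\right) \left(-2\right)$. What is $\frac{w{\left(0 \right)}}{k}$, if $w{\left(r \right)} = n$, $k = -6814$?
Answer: $\frac{6}{3407} \approx 0.0017611$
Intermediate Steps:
$n = -12$ ($n = 6 \left(-2\right) = -12$)
$w{\left(r \right)} = -12$
$\frac{w{\left(0 \right)}}{k} = - \frac{12}{-6814} = \left(-12\right) \left(- \frac{1}{6814}\right) = \frac{6}{3407}$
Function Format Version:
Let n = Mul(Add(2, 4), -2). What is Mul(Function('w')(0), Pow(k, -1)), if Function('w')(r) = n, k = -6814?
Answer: Rational(6, 3407) ≈ 0.0017611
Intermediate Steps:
n = -12 (n = Mul(6, -2) = -12)
Function('w')(r) = -12
Mul(Function('w')(0), Pow(k, -1)) = Mul(-12, Pow(-6814, -1)) = Mul(-12, Rational(-1, 6814)) = Rational(6, 3407)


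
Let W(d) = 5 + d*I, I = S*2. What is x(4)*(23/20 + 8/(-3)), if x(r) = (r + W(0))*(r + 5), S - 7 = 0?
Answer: -2457/20 ≈ -122.85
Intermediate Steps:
S = 7 (S = 7 + 0 = 7)
I = 14 (I = 7*2 = 14)
W(d) = 5 + 14*d (W(d) = 5 + d*14 = 5 + 14*d)
x(r) = (5 + r)**2 (x(r) = (r + (5 + 14*0))*(r + 5) = (r + (5 + 0))*(5 + r) = (r + 5)*(5 + r) = (5 + r)*(5 + r) = (5 + r)**2)
x(4)*(23/20 + 8/(-3)) = (25 + 4**2 + 10*4)*(23/20 + 8/(-3)) = (25 + 16 + 40)*(23*(1/20) + 8*(-1/3)) = 81*(23/20 - 8/3) = 81*(-91/60) = -2457/20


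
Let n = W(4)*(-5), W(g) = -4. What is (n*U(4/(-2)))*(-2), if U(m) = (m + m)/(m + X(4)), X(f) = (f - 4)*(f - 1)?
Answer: -80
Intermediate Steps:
X(f) = (-1 + f)*(-4 + f) (X(f) = (-4 + f)*(-1 + f) = (-1 + f)*(-4 + f))
U(m) = 2 (U(m) = (m + m)/(m + (4 + 4² - 5*4)) = (2*m)/(m + (4 + 16 - 20)) = (2*m)/(m + 0) = (2*m)/m = 2)
n = 20 (n = -4*(-5) = 20)
(n*U(4/(-2)))*(-2) = (20*2)*(-2) = 40*(-2) = -80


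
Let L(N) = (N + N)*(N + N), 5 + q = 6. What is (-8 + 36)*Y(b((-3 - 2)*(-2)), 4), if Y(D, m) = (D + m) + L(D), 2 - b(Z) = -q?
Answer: 1204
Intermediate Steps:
q = 1 (q = -5 + 6 = 1)
L(N) = 4*N² (L(N) = (2*N)*(2*N) = 4*N²)
b(Z) = 3 (b(Z) = 2 - (-1) = 2 - 1*(-1) = 2 + 1 = 3)
Y(D, m) = D + m + 4*D² (Y(D, m) = (D + m) + 4*D² = D + m + 4*D²)
(-8 + 36)*Y(b((-3 - 2)*(-2)), 4) = (-8 + 36)*(3 + 4 + 4*3²) = 28*(3 + 4 + 4*9) = 28*(3 + 4 + 36) = 28*43 = 1204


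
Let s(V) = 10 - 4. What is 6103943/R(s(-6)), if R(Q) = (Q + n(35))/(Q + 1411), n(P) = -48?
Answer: -8649287231/42 ≈ -2.0594e+8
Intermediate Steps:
s(V) = 6
R(Q) = (-48 + Q)/(1411 + Q) (R(Q) = (Q - 48)/(Q + 1411) = (-48 + Q)/(1411 + Q))
6103943/R(s(-6)) = 6103943/(((-48 + 6)/(1411 + 6))) = 6103943/((-42/1417)) = 6103943/(((1/1417)*(-42))) = 6103943/(-42/1417) = 6103943*(-1417/42) = -8649287231/42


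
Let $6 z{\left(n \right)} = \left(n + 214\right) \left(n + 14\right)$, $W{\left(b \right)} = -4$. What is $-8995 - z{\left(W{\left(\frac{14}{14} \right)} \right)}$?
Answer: $-9345$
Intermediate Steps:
$z{\left(n \right)} = \frac{\left(14 + n\right) \left(214 + n\right)}{6}$ ($z{\left(n \right)} = \frac{\left(n + 214\right) \left(n + 14\right)}{6} = \frac{\left(214 + n\right) \left(14 + n\right)}{6} = \frac{\left(14 + n\right) \left(214 + n\right)}{6}$)
$-8995 - z{\left(W{\left(\frac{14}{14} \right)} \right)} = -8995 - \left(\frac{1498}{3} + 38 \left(-4\right) + \frac{\left(-4\right)^{2}}{6}\right) = -8995 - \left(\frac{1498}{3} - 152 + \frac{1}{6} \cdot 16\right) = -8995 - \left(\frac{1498}{3} - 152 + \frac{8}{3}\right) = -8995 - 350 = -9345$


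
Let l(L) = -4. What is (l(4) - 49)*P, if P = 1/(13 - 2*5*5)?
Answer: 53/37 ≈ 1.4324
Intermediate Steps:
P = -1/37 (P = 1/(13 - 10*5) = 1/(13 - 50) = 1/(-37) = -1/37 ≈ -0.027027)
(l(4) - 49)*P = (-4 - 49)*(-1/37) = -53*(-1/37) = 53/37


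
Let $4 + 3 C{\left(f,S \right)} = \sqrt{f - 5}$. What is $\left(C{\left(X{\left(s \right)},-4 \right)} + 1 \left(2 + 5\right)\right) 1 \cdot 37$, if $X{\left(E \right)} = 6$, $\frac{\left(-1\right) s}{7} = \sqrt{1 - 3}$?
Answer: $222$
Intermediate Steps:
$s = - 7 i \sqrt{2}$ ($s = - 7 \sqrt{1 - 3} = - 7 \sqrt{-2} = - 7 i \sqrt{2} \approx - 9.8995 i$)
$C{\left(f,S \right)} = - \frac{4}{3} + \frac{\sqrt{-5 + f}}{3}$ ($C{\left(f,S \right)} = - \frac{4}{3} + \frac{\sqrt{f - 5}}{3} = - \frac{4}{3} + \frac{\sqrt{-5 + f}}{3}$)
$\left(C{\left(X{\left(s \right)},-4 \right)} + 1 \left(2 + 5\right)\right) 1 \cdot 37 = \left(\left(- \frac{4}{3} + \frac{\sqrt{-5 + 6}}{3}\right) + 1 \left(2 + 5\right)\right) 1 \cdot 37 = \left(\left(- \frac{4}{3} + \frac{\sqrt{1}}{3}\right) + 1 \cdot 7\right) 37 = \left(\left(- \frac{4}{3} + \frac{1}{3} \cdot 1\right) + 7\right) 37 = \left(\left(- \frac{4}{3} + \frac{1}{3}\right) + 7\right) 37 = \left(-1 + 7\right) 37 = 6 \cdot 37 = 222$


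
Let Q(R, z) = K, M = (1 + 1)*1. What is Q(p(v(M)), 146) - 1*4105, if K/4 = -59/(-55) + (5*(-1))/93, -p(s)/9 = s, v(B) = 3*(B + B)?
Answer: -20976227/5115 ≈ -4100.9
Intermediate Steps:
M = 2 (M = 2*1 = 2)
v(B) = 6*B (v(B) = 3*(2*B) = 6*B)
p(s) = -9*s
K = 20848/5115 (K = 4*(-59/(-55) + (5*(-1))/93) = 4*(-59*(-1/55) - 5*1/93) = 4*(59/55 - 5/93) = 4*(5212/5115) = 20848/5115 ≈ 4.0759)
Q(R, z) = 20848/5115
Q(p(v(M)), 146) - 1*4105 = 20848/5115 - 1*4105 = 20848/5115 - 4105 = -20976227/5115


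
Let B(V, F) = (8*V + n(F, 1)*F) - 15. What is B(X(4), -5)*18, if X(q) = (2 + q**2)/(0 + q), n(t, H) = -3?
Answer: 648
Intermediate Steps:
X(q) = (2 + q**2)/q
B(V, F) = -15 - 3*F + 8*V (B(V, F) = (8*V - 3*F) - 15 = (-3*F + 8*V) - 15 = -15 - 3*F + 8*V)
B(X(4), -5)*18 = (-15 - 3*(-5) + 8*(4 + 2/4))*18 = (-15 + 15 + 8*(4 + 2*(1/4)))*18 = (-15 + 15 + 8*(4 + 1/2))*18 = (-15 + 15 + 8*(9/2))*18 = (-15 + 15 + 36)*18 = 36*18 = 648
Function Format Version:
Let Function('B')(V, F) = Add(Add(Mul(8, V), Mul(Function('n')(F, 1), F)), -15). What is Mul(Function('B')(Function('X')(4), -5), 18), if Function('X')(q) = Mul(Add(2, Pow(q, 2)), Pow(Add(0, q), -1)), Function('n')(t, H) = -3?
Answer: 648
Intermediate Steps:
Function('X')(q) = Mul(Pow(q, -1), Add(2, Pow(q, 2))) (Function('X')(q) = Mul(Add(2, Pow(q, 2)), Pow(q, -1)) = Mul(Pow(q, -1), Add(2, Pow(q, 2))))
Function('B')(V, F) = Add(-15, Mul(-3, F), Mul(8, V)) (Function('B')(V, F) = Add(Add(Mul(8, V), Mul(-3, F)), -15) = Add(Add(Mul(-3, F), Mul(8, V)), -15) = Add(-15, Mul(-3, F), Mul(8, V)))
Mul(Function('B')(Function('X')(4), -5), 18) = Mul(Add(-15, Mul(-3, -5), Mul(8, Add(4, Mul(2, Pow(4, -1))))), 18) = Mul(Add(-15, 15, Mul(8, Add(4, Mul(2, Rational(1, 4))))), 18) = Mul(Add(-15, 15, Mul(8, Add(4, Rational(1, 2)))), 18) = Mul(Add(-15, 15, Mul(8, Rational(9, 2))), 18) = Mul(Add(-15, 15, 36), 18) = Mul(36, 18) = 648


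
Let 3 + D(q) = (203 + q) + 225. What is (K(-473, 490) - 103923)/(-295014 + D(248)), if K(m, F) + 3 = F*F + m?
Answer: -135701/294341 ≈ -0.46103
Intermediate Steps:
D(q) = 425 + q (D(q) = -3 + ((203 + q) + 225) = -3 + (428 + q) = 425 + q)
K(m, F) = -3 + m + F² (K(m, F) = -3 + (F*F + m) = -3 + (F² + m) = -3 + (m + F²) = -3 + m + F²)
(K(-473, 490) - 103923)/(-295014 + D(248)) = ((-3 - 473 + 490²) - 103923)/(-295014 + (425 + 248)) = ((-3 - 473 + 240100) - 103923)/(-295014 + 673) = (239624 - 103923)/(-294341) = 135701*(-1/294341) = -135701/294341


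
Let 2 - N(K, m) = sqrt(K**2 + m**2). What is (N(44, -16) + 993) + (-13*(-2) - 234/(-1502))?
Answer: 766888/751 - 4*sqrt(137) ≈ 974.34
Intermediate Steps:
N(K, m) = 2 - sqrt(K**2 + m**2)
(N(44, -16) + 993) + (-13*(-2) - 234/(-1502)) = ((2 - sqrt(44**2 + (-16)**2)) + 993) + (-13*(-2) - 234/(-1502)) = ((2 - sqrt(1936 + 256)) + 993) + (26 - 234*(-1/1502)) = ((2 - sqrt(2192)) + 993) + (26 + 117/751) = ((2 - 4*sqrt(137)) + 993) + 19643/751 = (995 - 4*sqrt(137)) + 19643/751 = 766888/751 - 4*sqrt(137)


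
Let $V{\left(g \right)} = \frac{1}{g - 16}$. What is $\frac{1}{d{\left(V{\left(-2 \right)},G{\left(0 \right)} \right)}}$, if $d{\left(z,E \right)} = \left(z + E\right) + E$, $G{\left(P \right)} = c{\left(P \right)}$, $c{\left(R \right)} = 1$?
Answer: $\frac{18}{35} \approx 0.51429$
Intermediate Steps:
$G{\left(P \right)} = 1$
$V{\left(g \right)} = \frac{1}{-16 + g}$
$d{\left(z,E \right)} = z + 2 E$ ($d{\left(z,E \right)} = \left(E + z\right) + E = z + 2 E$)
$\frac{1}{d{\left(V{\left(-2 \right)},G{\left(0 \right)} \right)}} = \frac{1}{\frac{1}{-16 - 2} + 2 \cdot 1} = \frac{1}{\frac{1}{-18} + 2} = \frac{1}{- \frac{1}{18} + 2} = \frac{1}{\frac{35}{18}} = \frac{18}{35}$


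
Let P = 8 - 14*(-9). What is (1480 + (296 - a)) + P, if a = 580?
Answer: 1330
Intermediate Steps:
P = 134 (P = 8 + 126 = 134)
(1480 + (296 - a)) + P = (1480 + (296 - 1*580)) + 134 = (1480 + (296 - 580)) + 134 = (1480 - 284) + 134 = 1196 + 134 = 1330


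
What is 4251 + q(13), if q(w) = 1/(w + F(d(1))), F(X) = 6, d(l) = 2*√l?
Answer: 80770/19 ≈ 4251.1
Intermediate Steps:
q(w) = 1/(6 + w) (q(w) = 1/(w + 6) = 1/(6 + w))
4251 + q(13) = 4251 + 1/(6 + 13) = 4251 + 1/19 = 80770/19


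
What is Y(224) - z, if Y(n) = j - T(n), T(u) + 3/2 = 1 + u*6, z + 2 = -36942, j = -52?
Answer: 71097/2 ≈ 35549.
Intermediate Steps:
z = -36944 (z = -2 - 36942 = -36944)
T(u) = -½ + 6*u (T(u) = -3/2 + (1 + u*6) = -3/2 + (1 + 6*u) = -½ + 6*u)
Y(n) = -103/2 - 6*n (Y(n) = -52 - (-½ + 6*n) = -52 + (½ - 6*n) = -103/2 - 6*n)
Y(224) - z = (-103/2 - 6*224) - 1*(-36944) = (-103/2 - 1344) + 36944 = -2791/2 + 36944 = 71097/2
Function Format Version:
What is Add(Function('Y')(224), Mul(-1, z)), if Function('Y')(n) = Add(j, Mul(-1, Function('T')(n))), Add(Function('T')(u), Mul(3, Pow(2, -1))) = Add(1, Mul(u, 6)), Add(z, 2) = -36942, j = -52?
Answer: Rational(71097, 2) ≈ 35549.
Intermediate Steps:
z = -36944 (z = Add(-2, -36942) = -36944)
Function('T')(u) = Add(Rational(-1, 2), Mul(6, u)) (Function('T')(u) = Add(Rational(-3, 2), Add(1, Mul(u, 6))) = Add(Rational(-3, 2), Add(1, Mul(6, u))) = Add(Rational(-1, 2), Mul(6, u)))
Function('Y')(n) = Add(Rational(-103, 2), Mul(-6, n)) (Function('Y')(n) = Add(-52, Mul(-1, Add(Rational(-1, 2), Mul(6, n)))) = Add(-52, Add(Rational(1, 2), Mul(-6, n))) = Add(Rational(-103, 2), Mul(-6, n)))
Add(Function('Y')(224), Mul(-1, z)) = Add(Add(Rational(-103, 2), Mul(-6, 224)), Mul(-1, -36944)) = Add(Add(Rational(-103, 2), -1344), 36944) = Add(Rational(-2791, 2), 36944) = Rational(71097, 2)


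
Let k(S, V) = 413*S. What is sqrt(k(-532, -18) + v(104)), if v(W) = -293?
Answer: I*sqrt(220009) ≈ 469.05*I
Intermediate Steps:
sqrt(k(-532, -18) + v(104)) = sqrt(413*(-532) - 293) = sqrt(-219716 - 293) = sqrt(-220009) = I*sqrt(220009)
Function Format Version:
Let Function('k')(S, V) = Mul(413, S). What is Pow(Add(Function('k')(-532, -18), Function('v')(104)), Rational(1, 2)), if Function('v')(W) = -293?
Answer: Mul(I, Pow(220009, Rational(1, 2))) ≈ Mul(469.05, I)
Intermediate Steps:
Pow(Add(Function('k')(-532, -18), Function('v')(104)), Rational(1, 2)) = Pow(Add(Mul(413, -532), -293), Rational(1, 2)) = Pow(Add(-219716, -293), Rational(1, 2)) = Pow(-220009, Rational(1, 2)) = Mul(I, Pow(220009, Rational(1, 2)))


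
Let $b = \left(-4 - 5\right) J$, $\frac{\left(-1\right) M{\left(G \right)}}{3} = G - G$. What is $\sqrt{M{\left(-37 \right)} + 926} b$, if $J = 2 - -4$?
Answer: $- 54 \sqrt{926} \approx -1643.2$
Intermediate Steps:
$M{\left(G \right)} = 0$ ($M{\left(G \right)} = - 3 \left(G - G\right) = \left(-3\right) 0 = 0$)
$J = 6$ ($J = 2 + 4 = 6$)
$b = -54$ ($b = \left(-4 - 5\right) 6 = \left(-9\right) 6 = -54$)
$\sqrt{M{\left(-37 \right)} + 926} b = \sqrt{0 + 926} \left(-54\right) = \sqrt{926} \left(-54\right) = - 54 \sqrt{926}$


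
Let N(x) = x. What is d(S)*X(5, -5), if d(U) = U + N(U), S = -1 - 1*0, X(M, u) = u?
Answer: 10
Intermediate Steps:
S = -1 (S = -1 + 0 = -1)
d(U) = 2*U (d(U) = U + U = 2*U)
d(S)*X(5, -5) = (2*(-1))*(-5) = -2*(-5) = 10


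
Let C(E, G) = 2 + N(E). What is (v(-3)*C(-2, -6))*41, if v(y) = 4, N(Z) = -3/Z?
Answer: 574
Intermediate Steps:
C(E, G) = 2 - 3/E
(v(-3)*C(-2, -6))*41 = (4*(2 - 3/(-2)))*41 = (4*(2 - 3*(-½)))*41 = (4*(2 + 3/2))*41 = (4*(7/2))*41 = 14*41 = 574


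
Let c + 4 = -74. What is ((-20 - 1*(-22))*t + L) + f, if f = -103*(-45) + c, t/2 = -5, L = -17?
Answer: 4520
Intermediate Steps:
c = -78 (c = -4 - 74 = -78)
t = -10 (t = 2*(-5) = -10)
f = 4557 (f = -103*(-45) - 78 = 4635 - 78 = 4557)
((-20 - 1*(-22))*t + L) + f = ((-20 - 1*(-22))*(-10) - 17) + 4557 = ((-20 + 22)*(-10) - 17) + 4557 = (2*(-10) - 17) + 4557 = (-20 - 17) + 4557 = -37 + 4557 = 4520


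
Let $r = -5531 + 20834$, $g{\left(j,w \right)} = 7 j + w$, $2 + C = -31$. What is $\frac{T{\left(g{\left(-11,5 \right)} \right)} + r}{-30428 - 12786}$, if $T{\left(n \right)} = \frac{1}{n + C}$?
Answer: $- \frac{803407}{2268735} \approx -0.35412$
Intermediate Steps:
$C = -33$ ($C = -2 - 31 = -33$)
$g{\left(j,w \right)} = w + 7 j$
$T{\left(n \right)} = \frac{1}{-33 + n}$ ($T{\left(n \right)} = \frac{1}{n - 33} = \frac{1}{-33 + n}$)
$r = 15303$
$\frac{T{\left(g{\left(-11,5 \right)} \right)} + r}{-30428 - 12786} = \frac{\frac{1}{-33 + \left(5 + 7 \left(-11\right)\right)} + 15303}{-30428 - 12786} = \frac{\frac{1}{-33 + \left(5 - 77\right)} + 15303}{-30428 + \left(-24185 + 11399\right)} = \frac{\frac{1}{-33 - 72} + 15303}{-30428 - 12786} = \frac{\frac{1}{-105} + 15303}{-43214} = \left(- \frac{1}{105} + 15303\right) \left(- \frac{1}{43214}\right) = \frac{1606814}{105} \left(- \frac{1}{43214}\right) = - \frac{803407}{2268735}$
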